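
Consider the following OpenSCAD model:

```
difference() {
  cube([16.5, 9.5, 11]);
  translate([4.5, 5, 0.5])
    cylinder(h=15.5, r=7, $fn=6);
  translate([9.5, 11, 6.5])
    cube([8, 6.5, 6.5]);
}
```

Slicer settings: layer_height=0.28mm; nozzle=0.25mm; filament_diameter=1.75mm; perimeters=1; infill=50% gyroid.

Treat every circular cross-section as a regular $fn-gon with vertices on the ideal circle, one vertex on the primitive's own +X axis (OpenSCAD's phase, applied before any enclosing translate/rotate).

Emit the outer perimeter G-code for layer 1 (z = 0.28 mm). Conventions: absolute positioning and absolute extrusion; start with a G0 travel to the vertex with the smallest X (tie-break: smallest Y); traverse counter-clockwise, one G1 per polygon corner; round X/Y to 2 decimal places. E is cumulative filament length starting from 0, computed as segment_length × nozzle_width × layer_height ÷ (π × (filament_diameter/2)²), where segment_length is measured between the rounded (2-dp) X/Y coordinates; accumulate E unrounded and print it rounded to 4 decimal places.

At z = 0.28 mm: the 16.5×9.5 cube contributes its full rectangle; the cylinder at (4.5, 5) is absent (z outside [0.5, 16]); the cube at (9.5, 11) does not reach this height (z outside [6.5, 13]); After the difference (first − rest): none of the subtracted shapes is present at this height, so the 16.5×9.5 cube is unchanged — 1 connected region. The outline is a single polygon with 4 vertices. Extrusion per mm of travel: 0.25 × 0.28 / (π × 0.875²) = 0.029103. Accumulating E over each segment gives final E = 1.5133.

G0 X0.00 Y0.00 Z0.28
G1 X16.50 Y0.00 E0.4802
G1 X16.50 Y9.50 E0.7567
G1 X0.00 Y9.50 E1.2369
G1 X0.00 Y0.00 E1.5133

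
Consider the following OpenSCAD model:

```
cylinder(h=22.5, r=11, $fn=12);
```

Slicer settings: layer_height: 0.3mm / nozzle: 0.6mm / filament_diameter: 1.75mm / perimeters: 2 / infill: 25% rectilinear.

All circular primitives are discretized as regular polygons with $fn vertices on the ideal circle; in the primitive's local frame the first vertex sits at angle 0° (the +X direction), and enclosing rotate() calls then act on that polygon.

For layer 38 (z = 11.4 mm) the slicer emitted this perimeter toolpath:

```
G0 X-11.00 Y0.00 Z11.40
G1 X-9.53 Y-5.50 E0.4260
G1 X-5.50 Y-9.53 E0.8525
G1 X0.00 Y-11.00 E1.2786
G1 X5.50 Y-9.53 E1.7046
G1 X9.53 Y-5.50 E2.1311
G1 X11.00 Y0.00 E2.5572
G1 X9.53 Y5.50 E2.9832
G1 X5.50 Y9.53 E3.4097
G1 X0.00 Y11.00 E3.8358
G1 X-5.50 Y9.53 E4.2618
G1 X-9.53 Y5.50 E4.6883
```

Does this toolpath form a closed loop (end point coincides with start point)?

no

Start point (G0): (-11.00, 0.00). End point (last G1): the path does not return to the start — open.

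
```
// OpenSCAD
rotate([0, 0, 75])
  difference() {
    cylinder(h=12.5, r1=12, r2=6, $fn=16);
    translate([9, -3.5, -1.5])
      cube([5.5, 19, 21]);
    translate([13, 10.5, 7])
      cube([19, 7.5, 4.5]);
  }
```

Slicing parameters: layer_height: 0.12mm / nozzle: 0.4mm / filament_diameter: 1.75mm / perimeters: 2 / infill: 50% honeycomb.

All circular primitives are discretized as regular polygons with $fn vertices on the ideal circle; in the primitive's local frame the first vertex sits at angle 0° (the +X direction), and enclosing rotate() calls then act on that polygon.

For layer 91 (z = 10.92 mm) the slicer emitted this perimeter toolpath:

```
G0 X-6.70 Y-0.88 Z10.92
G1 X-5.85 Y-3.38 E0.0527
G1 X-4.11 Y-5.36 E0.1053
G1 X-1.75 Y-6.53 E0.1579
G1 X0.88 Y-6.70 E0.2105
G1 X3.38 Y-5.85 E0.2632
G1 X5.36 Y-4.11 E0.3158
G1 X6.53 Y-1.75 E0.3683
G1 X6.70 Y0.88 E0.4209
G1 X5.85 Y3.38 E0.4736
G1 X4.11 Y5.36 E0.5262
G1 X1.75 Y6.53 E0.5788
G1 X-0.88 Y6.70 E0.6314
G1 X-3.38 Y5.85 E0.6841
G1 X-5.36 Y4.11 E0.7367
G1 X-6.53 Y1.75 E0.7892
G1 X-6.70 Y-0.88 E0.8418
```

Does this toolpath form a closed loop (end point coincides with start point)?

yes

Start point (G0): (-6.70, -0.88). End point (last G1): the path returns to the start — closed.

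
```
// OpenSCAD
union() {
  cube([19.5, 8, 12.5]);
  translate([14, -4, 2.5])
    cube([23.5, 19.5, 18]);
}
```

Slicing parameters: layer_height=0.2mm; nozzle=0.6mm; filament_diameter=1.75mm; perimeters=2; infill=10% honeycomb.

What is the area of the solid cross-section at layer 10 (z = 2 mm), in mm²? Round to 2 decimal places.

156.00 mm²

At z = 2 mm: the cube is present — its section is the full 19.5×8 rectangle (area 156.00 mm²); the cube at (14, -4) is absent (z outside [2.5, 20.5]); Taking the union: only the 19.5×8 cube is present, so the union is just that shape — area = 156.00 mm². Overall, the cross-section is a single solid region. Net area = 156.00 mm².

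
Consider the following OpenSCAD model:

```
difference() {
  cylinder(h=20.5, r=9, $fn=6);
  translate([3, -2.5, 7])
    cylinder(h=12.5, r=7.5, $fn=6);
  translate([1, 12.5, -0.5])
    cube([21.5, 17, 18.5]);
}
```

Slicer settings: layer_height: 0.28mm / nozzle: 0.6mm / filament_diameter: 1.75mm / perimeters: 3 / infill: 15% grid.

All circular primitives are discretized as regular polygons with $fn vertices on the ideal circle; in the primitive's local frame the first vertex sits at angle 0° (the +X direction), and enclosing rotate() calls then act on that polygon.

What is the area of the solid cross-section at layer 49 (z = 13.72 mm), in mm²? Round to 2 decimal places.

93.70 mm²

At z = 13.72 mm: the r=9 cylinder gives a regular 6-gon of circumradius 9 (constant along its height) (area = (6/2)·9.000²·sin(360°/6) = 210.44 mm²); the r=7.5 cylinder at (3, -2.5) contributes a regular 6-gon of circumradius 7.5 (area = (6/2)·7.500²·sin(360°/6) = 146.14 mm²); the cube at (1, 12.5) is present — its section is the full 21.5×17 rectangle (area 365.50 mm²); Subtracting the remaining from the first: starting from the r=9 cylinder (210.44 mm²), the r=7.5 cylinder at (3, -2.5) partially overlaps it — only the 116.74 mm² overlap (of its 146.14 mm²) is removed, clipping the outline; the 21.5×17 cube at (1, 12.5) misses the remaining region (no effect) — area = 93.70 mm². Overall, the cross-section is a single solid region. Net area = 93.70 mm².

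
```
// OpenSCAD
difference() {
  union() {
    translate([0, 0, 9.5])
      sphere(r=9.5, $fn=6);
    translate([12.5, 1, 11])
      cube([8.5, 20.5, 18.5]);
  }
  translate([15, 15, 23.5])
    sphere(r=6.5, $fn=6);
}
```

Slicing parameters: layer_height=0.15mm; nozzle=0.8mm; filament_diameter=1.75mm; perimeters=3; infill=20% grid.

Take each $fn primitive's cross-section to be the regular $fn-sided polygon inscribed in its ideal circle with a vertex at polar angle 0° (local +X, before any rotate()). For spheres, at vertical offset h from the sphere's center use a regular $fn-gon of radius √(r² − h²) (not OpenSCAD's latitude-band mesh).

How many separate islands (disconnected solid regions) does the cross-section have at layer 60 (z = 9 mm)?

1

At z = 9 mm: the r=9.5 sphere contributes a regular 6-gon of circumradius √(9.5²−0.5²) = 9.487; the cube at (12.5, 1) is not intersected at this z (z outside [11, 29.5]); Merging all regions: only the r=9.5 sphere is present, so the union is just that shape — 1 connected region; the sphere at (15, 15) is absent (|z−center|=14.500 > r=6.5); Subtracting the remaining from the first: none of the subtracted shapes is present at this height, so that combined region is unchanged — 1 connected region. Overall, the cross-section is a single solid region. Island count = 1.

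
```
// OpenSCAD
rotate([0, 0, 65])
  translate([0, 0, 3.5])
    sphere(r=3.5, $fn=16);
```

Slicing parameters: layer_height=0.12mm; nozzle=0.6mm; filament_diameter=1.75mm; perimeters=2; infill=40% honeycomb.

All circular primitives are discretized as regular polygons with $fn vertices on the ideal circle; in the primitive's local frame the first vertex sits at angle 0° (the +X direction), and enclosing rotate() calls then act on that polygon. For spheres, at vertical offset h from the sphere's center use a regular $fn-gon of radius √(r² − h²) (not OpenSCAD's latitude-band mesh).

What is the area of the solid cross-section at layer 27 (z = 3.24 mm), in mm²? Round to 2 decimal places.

At z = 3.24 mm: the r=3.5 sphere contributes a regular 16-gon of circumradius √(3.5²−0.26²) = 3.490 (area = (16/2)·3.490²·sin(360°/16) = 37.30 mm²); (rotated 65° about Z; rotation is an isometry so areas/perimeters/island counts are preserved). Overall, the cross-section is a single solid region. Net area = 37.30 mm².

37.30 mm²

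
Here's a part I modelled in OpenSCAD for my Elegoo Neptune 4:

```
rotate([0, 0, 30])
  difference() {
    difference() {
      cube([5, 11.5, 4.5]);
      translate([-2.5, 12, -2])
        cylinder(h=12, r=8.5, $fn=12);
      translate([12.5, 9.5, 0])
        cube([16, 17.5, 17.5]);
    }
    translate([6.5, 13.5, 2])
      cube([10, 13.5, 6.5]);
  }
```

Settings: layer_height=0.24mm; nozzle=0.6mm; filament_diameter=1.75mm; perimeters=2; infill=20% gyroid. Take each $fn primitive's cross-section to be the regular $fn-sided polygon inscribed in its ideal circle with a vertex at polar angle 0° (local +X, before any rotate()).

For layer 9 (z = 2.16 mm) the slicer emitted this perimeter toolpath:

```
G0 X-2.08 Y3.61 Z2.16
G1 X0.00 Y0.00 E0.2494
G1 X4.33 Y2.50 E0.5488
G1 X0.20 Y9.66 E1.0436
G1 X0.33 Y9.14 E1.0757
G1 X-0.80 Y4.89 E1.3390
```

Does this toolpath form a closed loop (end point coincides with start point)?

no

Start point (G0): (-2.08, 3.61). End point (last G1): the path does not return to the start — open.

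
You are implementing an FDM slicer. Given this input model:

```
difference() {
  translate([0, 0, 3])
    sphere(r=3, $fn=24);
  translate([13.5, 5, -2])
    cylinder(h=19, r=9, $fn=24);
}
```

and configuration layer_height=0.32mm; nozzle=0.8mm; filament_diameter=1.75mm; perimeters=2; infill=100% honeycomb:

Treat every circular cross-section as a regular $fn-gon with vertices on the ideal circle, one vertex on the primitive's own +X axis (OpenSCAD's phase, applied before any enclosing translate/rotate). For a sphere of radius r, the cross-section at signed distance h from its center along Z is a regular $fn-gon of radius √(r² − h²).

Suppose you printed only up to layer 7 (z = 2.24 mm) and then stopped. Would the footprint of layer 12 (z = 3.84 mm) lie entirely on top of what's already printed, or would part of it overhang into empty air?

entirely on top

Compare the two slices. At z = 2.24: the r=3 sphere slices to a regular 24-gon of circumradius 2.902 (√(r²−h²) with h=0.76 from center) (area = (24/2)·2.902²·sin(360°/24) = 26.16 mm²); the r=9 cylinder at (13.5, 5) contributes a regular 24-gon of circumradius 9 (area = (24/2)·9.000²·sin(360°/24) = 251.57 mm²); Taking the first minus the rest: starting from the r=3 sphere (26.16 mm²), the r=9 cylinder at (13.5, 5) misses the remaining region (no effect) — area = 26.16 mm². At z = 3.84: the r=3 sphere slices to a regular 24-gon of circumradius 2.880 (√(r²−h²) with h=0.84 from center) (area = (24/2)·2.880²·sin(360°/24) = 25.76 mm²); the cylinder at (13.5, 5): section is a regular 24-gon, circumradius r=9 (area = (24/2)·9.000²·sin(360°/24) = 251.57 mm²); After the difference (first − rest): starting from the r=3 sphere (25.76 mm²), the r=9 cylinder at (13.5, 5) misses the remaining region (no effect) — area = 25.76 mm². Checking containment: the cross-section at z = 3.84 is a subset of the cross-section at z = 2.24.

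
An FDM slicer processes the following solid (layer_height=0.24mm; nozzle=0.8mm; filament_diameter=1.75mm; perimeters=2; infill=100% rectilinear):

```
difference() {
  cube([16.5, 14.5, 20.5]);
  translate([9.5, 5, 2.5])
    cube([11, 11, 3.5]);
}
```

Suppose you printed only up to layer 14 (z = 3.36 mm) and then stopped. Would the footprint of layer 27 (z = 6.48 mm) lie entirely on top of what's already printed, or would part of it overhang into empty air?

part overhangs

Compare the two slices. At z = 3.36: the cube (footprint 16.5×14.5) is included at this height (area 239.25 mm²); the cube at (9.5, 5) (footprint 11×11) is included at this height (area 121.00 mm²); After the difference (first − rest): starting from the 16.5×14.5 cube (239.25 mm²), the 11×11 cube at (9.5, 5) partially overlaps it — only the 66.50 mm² overlap (of its 121.00 mm²) is removed, clipping the outline — area = 172.75 mm². At z = 6.48: the 16.5×14.5 cube contributes its full rectangle (area 239.25 mm²); the cube at (9.5, 5) is not intersected at this z (z outside [2.5, 6]); After the difference (first − rest): none of the subtracted shapes is present at this height, so the 16.5×14.5 cube is unchanged — area = 239.25 mm². Checking containment: at z = 6.48 the cross-section extends beyond the z = 3.36 cross-section by about 66.50 mm².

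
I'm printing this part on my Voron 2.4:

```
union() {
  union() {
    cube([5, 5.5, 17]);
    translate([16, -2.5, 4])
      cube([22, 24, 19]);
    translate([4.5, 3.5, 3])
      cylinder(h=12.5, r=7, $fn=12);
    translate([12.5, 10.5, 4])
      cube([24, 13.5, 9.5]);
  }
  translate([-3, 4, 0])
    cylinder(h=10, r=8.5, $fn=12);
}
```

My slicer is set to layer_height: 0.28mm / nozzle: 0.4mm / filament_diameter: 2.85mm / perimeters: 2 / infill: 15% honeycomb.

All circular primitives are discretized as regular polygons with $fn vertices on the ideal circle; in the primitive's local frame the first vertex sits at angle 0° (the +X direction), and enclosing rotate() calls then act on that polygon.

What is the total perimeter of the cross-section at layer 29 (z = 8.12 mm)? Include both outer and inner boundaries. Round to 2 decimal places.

At z = 8.12 mm: the cube is present — its section is the full 5×5.5 rectangle (perimeter 21.00 mm); the 22×24 cube at (16, -2.5) contributes its full rectangle (perimeter 92.00 mm); the r=7 cylinder at (4.5, 3.5) contributes a regular 12-gon of circumradius 7 (perimeter = 2·12·7.000·sin(180°/12) = 43.48 mm); the cube at (12.5, 10.5) is present — its section is the full 24×13.5 rectangle (perimeter 75.00 mm); Taking the union: the regions partially overlap (shared area 253.00 mm²), so the edge portions inside another operand are dropped and the merged outline is re-measured after clipping — boundary = 147.48 mm; the r=8.5 cylinder at (-3, 4) contributes a regular 12-gon of circumradius 8.5 (perimeter = 2·12·8.500·sin(180°/12) = 52.80 mm); Taking the union: the regions partially overlap (shared area 70.40 mm²), so the edge portions inside another operand are dropped and the merged outline is re-measured after clipping — boundary = 168.41 mm. Overall, the cross-section has 2 separate islands. Total boundary length (outer) = 168.41 mm.

168.41 mm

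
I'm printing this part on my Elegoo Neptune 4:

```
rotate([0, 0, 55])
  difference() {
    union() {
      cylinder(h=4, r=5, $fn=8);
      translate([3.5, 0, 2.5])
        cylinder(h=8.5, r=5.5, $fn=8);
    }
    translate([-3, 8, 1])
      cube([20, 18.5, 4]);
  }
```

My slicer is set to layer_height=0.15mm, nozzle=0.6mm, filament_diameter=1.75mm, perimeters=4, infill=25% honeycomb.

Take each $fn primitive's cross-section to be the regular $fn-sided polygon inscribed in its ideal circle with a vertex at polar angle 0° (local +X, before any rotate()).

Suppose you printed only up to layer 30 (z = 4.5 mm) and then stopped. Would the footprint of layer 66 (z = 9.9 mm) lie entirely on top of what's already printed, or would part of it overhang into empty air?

Compare the two slices. At z = 4.5: the cylinder does not reach this height (z outside [0, 4]); the r=5.5 cylinder at (3.5, 0) contributes a regular 8-gon of circumradius 5.5 (area = (8/2)·5.500²·sin(360°/8) = 85.56 mm²); Taking the union: only the r=5.5 cylinder at (3.5, 0) is present, so the union is just that shape — area = 85.56 mm²; the cube at (-3, 8) (footprint 20×18.5) is included at this height (area 370.00 mm²); Subtracting the remaining from the first: starting from that combined region (85.56 mm²), the 20×18.5 cube at (-3, 8) misses the remaining region (no effect) — area = 85.56 mm²; (rotated 55° about Z; rotation is an isometry so areas/perimeters/island counts are preserved). At z = 9.9: the cylinder does not reach this height (z outside [0, 4]); the r=5.5 cylinder at (3.5, 0) gives a regular 8-gon of circumradius 5.5 (constant along its height) (area = (8/2)·5.500²·sin(360°/8) = 85.56 mm²); Combining (union): only the r=5.5 cylinder at (3.5, 0) is present, so the union is just that shape — area = 85.56 mm²; the cube at (-3, 8) does not reach this height (z outside [1, 5]); Subtracting the remaining from the first: none of the subtracted shapes is present at this height, so that combined region is unchanged — area = 85.56 mm²; (rotated 55° about Z; rotation is an isometry so areas/perimeters/island counts are preserved). Checking containment: the cross-section at z = 9.9 is a subset of the cross-section at z = 4.5.

entirely on top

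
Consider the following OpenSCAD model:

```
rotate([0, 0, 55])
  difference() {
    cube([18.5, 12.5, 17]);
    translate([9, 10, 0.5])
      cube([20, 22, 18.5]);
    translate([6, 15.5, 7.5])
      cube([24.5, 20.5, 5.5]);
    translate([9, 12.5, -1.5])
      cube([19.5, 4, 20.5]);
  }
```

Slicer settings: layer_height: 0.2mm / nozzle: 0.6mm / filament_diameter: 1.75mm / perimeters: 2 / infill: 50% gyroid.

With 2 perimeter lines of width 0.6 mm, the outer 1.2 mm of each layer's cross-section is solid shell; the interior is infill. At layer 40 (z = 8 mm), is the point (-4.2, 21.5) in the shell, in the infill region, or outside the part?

At z = 8 mm: the 18.5×12.5 cube contributes its full rectangle; the cube at (9, 10) is present — its section is the full 20×22 rectangle; the cube at (6, 15.5) is present — its section is the full 24.5×20.5 rectangle; the 19.5×4 cube at (9, 12.5) contributes its full rectangle; Taking the first minus the rest: starting from the 18.5×12.5 cube, the 20×22 cube at (9, 10) partially overlaps it — only the 23.75 mm² overlap (of its 440.00 mm²) is removed, clipping the outline; the 24.5×20.5 cube at (6, 15.5) misses the remaining region (no effect); the 19.5×4 cube at (9, 12.5) misses the remaining region (no effect) — 1 connected region; (rotated 55° about Z; rotation is an isometry so areas/perimeters/island counts are preserved). Overall, the cross-section is a single solid region. Undo the 55° rotation: the query point maps to (15.203, 15.772) in the un-rotated model frame. The nearest boundary edge runs (9.00, 10.00)→(18.50, 10.00); distance from the point to it = 5.77 mm. The point is not inside any of the regions above, so it lies outside the cross-section (5.77 mm from the nearest boundary).

outside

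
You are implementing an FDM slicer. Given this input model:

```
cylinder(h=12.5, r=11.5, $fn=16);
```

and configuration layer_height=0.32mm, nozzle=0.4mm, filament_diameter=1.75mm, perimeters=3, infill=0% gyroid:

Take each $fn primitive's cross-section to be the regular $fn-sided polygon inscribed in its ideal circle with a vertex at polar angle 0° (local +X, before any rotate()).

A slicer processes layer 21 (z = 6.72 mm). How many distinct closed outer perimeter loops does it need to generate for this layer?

1

At z = 6.72 mm: the r=11.5 cylinder gives a regular 16-gon of circumradius 11.5 (constant along its height). The result has 1 disconnected region.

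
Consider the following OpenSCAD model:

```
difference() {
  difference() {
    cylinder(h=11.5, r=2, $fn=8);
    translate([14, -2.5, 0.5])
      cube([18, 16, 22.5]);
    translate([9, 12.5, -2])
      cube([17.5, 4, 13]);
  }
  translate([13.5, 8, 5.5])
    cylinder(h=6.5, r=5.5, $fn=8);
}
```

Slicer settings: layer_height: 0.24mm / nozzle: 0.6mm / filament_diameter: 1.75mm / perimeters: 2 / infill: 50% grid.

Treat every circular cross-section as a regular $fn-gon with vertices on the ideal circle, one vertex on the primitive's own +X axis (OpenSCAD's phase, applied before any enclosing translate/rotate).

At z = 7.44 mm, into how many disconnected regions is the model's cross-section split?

1

At z = 7.44 mm: the r=2 cylinder gives a regular 8-gon of circumradius 2 (constant along its height); the 18×16 cube at (14, -2.5) contributes its full rectangle; the cube at (9, 12.5) (footprint 17.5×4) is included at this height; Taking the first minus the rest: starting from the r=2 cylinder, the 18×16 cube at (14, -2.5) misses the remaining region (no effect); the 17.5×4 cube at (9, 12.5) misses the remaining region (no effect) — 1 connected region; the cylinder at (13.5, 8): section is a regular 8-gon, circumradius r=5.5; Subtracting the remaining from the first: starting from the result so far, the r=5.5 cylinder at (13.5, 8) misses the remaining region (no effect) — 1 connected region. The result has 1 disconnected region.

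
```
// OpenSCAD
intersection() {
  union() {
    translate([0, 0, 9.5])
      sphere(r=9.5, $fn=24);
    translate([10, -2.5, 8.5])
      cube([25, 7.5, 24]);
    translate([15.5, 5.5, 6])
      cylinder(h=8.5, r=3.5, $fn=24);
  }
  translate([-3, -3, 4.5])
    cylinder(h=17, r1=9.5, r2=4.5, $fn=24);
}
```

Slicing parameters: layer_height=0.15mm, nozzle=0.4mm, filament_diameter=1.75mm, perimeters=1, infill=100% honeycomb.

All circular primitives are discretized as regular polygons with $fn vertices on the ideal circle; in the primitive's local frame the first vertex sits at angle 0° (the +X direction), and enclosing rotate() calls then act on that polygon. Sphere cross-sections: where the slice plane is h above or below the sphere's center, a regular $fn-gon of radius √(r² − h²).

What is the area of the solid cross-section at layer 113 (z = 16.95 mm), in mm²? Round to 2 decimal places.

58.50 mm²

At z = 16.95 mm: the r=9.5 sphere contributes a regular 24-gon of circumradius √(9.5²−7.45²) = 5.895 (area = (24/2)·5.895²·sin(360°/24) = 107.92 mm²); the 25×7.5 cube at (10, -2.5) contributes its full rectangle (area 187.50 mm²); the cylinder at (15.5, 5.5) is not intersected at this z (z outside [6, 14.5]); Taking the union: the 2 present regions are separate (no shared area or edge), so areas and boundary lengths simply add and each stays a separate island — area = 295.42 mm²; the cone at (-3, -3) contributes a regular 24-gon of circumradius 5.838 (interpolated between r1=9.5 and r2=4.5 at t=0.732) (area = (24/2)·5.838²·sin(360°/24) = 105.86 mm²); Taking the intersection: the cone at (-3, -3) partially overlaps the result so far; clipping to the common part keeps 58.50 mm² — area = 58.50 mm². Overall, the cross-section is a single solid region. Net area = 58.50 mm².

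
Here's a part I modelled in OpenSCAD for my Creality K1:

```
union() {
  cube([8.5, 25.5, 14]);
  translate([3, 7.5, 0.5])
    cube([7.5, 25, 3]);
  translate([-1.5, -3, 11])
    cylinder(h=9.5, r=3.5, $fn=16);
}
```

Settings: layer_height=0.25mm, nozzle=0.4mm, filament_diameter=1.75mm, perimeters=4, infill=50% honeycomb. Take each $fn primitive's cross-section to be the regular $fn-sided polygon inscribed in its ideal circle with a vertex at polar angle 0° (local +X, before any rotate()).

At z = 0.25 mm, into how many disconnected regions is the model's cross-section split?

1

At z = 0.25 mm: the 8.5×25.5 cube contributes its full rectangle; the cube at (3, 7.5) is not intersected at this z (z outside [0.5, 3.5]); the cylinder at (-1.5, -3) does not reach this height (z outside [11, 20.5]); Combining (union): only the 8.5×25.5 cube is present, so the union is just that shape — 1 connected region. The result has 1 disconnected region.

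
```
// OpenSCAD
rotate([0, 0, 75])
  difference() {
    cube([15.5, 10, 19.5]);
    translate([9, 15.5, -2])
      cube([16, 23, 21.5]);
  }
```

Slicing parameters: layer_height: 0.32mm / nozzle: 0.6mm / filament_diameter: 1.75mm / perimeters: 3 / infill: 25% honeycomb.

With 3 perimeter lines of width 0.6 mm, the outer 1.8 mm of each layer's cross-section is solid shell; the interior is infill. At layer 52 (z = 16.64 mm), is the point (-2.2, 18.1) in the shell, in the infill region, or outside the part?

outside

At z = 16.64 mm: the cube (footprint 15.5×10) is included at this height; the 16×23 cube at (9, 15.5) contributes its full rectangle; Subtracting the remaining from the first: starting from the 15.5×10 cube, the 16×23 cube at (9, 15.5) misses the remaining region (no effect) — 1 connected region; (rotated 75° about Z; rotation is an isometry so areas/perimeters/island counts are preserved). Overall, the cross-section is a single solid region. Undo the 75° rotation: the query point maps to (16.914, 6.810) in the un-rotated model frame. The nearest boundary edge runs (15.50, 10.00)→(15.50, 0.00); distance from the point to it = 1.41 mm. The point is not inside any of the regions above, so it lies outside the cross-section (1.41 mm from the nearest boundary).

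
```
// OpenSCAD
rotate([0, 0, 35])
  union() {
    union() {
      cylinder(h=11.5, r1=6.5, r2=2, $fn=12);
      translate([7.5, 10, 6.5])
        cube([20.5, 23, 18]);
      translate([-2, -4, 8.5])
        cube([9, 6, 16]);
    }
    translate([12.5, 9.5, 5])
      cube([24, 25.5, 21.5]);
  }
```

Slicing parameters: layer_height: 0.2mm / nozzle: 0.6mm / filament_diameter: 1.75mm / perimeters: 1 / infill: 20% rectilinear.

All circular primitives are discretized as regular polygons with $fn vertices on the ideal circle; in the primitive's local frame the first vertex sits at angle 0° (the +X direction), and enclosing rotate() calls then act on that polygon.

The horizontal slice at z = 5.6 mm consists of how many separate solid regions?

2

At z = 5.6 mm: the cone: at t=0.487 of its height the radius interpolates to r₁+(r₂−r₁)t = 4.309, giving a regular 12-gon of that circumradius; the cube at (7.5, 10) is not intersected at this z (z outside [6.5, 24.5]); the cube at (-2, -4) does not reach this height (z outside [8.5, 24.5]); Merging all regions: only the cone is present, so the union is just that shape — 1 connected region; the 24×25.5 cube at (12.5, 9.5) contributes its full rectangle; Taking the union: the 2 present regions are separate (no shared area or edge), so areas and boundary lengths simply add and each stays a separate island — 2 connected regions; (rotated 35° about Z; rotation is an isometry so areas/perimeters/island counts are preserved). The result has 2 disconnected regions.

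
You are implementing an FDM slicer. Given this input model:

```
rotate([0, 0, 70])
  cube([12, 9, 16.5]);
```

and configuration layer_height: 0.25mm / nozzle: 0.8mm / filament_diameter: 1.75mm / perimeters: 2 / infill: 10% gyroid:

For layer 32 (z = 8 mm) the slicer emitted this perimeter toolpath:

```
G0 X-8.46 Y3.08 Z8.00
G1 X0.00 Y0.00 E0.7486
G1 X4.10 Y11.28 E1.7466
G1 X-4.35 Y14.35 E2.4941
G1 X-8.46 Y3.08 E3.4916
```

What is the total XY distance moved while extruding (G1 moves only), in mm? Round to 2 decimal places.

41.99 mm

Sum the Euclidean lengths of each G1 segment: total = 41.99 mm.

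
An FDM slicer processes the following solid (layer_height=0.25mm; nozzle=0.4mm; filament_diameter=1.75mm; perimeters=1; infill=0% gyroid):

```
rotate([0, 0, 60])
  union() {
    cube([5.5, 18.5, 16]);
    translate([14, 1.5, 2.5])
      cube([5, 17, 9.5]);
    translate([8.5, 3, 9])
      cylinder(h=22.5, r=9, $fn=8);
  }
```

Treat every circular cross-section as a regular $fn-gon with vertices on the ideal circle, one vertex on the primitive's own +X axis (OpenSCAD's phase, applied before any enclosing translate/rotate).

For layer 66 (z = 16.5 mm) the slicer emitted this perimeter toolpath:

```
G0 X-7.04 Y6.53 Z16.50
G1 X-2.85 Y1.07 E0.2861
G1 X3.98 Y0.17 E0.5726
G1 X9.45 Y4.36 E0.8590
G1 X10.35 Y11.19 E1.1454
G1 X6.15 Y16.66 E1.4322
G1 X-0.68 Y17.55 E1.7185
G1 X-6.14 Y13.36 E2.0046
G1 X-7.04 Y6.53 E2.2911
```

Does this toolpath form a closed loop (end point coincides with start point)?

Start point (G0): (-7.04, 6.53). End point (last G1): the path returns to the start — closed.

yes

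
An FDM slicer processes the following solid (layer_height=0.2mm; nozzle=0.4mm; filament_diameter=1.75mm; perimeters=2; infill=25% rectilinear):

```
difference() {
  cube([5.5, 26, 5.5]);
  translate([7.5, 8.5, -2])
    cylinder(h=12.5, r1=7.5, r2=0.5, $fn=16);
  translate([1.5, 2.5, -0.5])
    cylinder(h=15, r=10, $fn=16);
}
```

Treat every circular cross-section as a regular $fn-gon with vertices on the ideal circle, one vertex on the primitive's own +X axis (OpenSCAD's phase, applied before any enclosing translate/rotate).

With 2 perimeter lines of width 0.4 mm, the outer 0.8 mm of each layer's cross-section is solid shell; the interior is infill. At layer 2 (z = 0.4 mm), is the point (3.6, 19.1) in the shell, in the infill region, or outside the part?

At z = 0.4 mm: the 5.5×26 cube contributes its full rectangle; the cone at (7.5, 8.5) (r1=7.5→r2=0.5) has section circumradius 6.156 here — a regular 16-gon; the r=10 cylinder at (1.5, 2.5) contributes a regular 16-gon of circumradius 10; Taking the first minus the rest: starting from the 5.5×26 cube, the cone at (7.5, 8.5) partially overlaps it — only the 34.18 mm² overlap (of its 116.02 mm²) is removed, clipping the outline; the r=10 cylinder at (1.5, 2.5) partially overlaps it — only the 36.86 mm² overlap (of its 306.15 mm²) is removed, clipping the outline — 1 connected region. Overall, the cross-section is a single solid region. The nearest boundary edge runs (5.50, 26.00)→(5.50, 14.26); distance from the point to it = 1.90 mm. The point is inside the cross-section and 1.90 mm from the nearest boundary — more than the 0.8 mm shell width (2 × 0.4), so it's in the infill interior.

infill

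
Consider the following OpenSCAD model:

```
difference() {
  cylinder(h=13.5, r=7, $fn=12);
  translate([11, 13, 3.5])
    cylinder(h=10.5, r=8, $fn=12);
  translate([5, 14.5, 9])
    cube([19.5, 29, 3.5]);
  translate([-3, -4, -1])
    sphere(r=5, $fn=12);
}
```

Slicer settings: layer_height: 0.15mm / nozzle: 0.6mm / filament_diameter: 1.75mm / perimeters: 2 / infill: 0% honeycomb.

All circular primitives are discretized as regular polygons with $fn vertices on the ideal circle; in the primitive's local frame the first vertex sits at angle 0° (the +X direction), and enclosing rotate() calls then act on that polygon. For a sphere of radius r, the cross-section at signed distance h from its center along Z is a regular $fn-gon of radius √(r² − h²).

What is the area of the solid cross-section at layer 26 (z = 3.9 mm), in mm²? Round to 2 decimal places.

144.03 mm²

At z = 3.9 mm: the cylinder: section is a regular 12-gon, circumradius r=7 (area = (12/2)·7.000²·sin(360°/12) = 147.00 mm²); the cylinder at (11, 13): section is a regular 12-gon, circumradius r=8 (area = (12/2)·8.000²·sin(360°/12) = 192.00 mm²); the cube at (5, 14.5) is not intersected at this z (z outside [9, 12.5]); the sphere at (-3, -4): section is a regular 12-gon, circumradius = √(r²−h²) = √(5²−4.9²) = 0.995 (area = (12/2)·0.995²·sin(360°/12) = 2.97 mm²); Subtracting the remaining from the first: starting from the r=7 cylinder (147.00 mm²), the r=8 cylinder at (11, 13) misses the remaining region (no effect); the r=5 sphere at (-3, -4) lies wholly inside it (removes its full 2.97 mm² and its 6.18 mm outline becomes a hole wall) — area = 144.03 mm². Overall, the cross-section is one region with 1 hole. Net area = 144.03 mm².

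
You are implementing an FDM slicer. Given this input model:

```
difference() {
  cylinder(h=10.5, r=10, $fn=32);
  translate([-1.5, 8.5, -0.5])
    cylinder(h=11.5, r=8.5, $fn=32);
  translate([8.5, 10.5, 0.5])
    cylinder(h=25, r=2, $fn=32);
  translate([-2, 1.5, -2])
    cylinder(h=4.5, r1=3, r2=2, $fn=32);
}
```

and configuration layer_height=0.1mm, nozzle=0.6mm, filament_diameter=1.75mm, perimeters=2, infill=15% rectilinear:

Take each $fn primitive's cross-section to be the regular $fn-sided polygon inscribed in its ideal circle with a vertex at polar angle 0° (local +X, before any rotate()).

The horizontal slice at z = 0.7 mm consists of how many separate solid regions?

1

At z = 0.7 mm: the cylinder: section is a regular 32-gon, circumradius r=10; the cylinder at (-1.5, 8.5): section is a regular 32-gon, circumradius r=8.5; the cylinder at (8.5, 10.5): section is a regular 32-gon, circumradius r=2; the cone at (-2, 1.5) contributes a regular 32-gon of circumradius 2.400 (interpolated between r1=3 and r2=2 at t=0.600); After the difference (first − rest): starting from the r=10 cylinder, the r=8.5 cylinder at (-1.5, 8.5) partially overlaps it — only the 113.02 mm² overlap (of its 225.52 mm²) is removed, clipping the outline; the r=2 cylinder at (8.5, 10.5) misses the remaining region (no effect); the cone at (-2, 1.5) partially overlaps it — only the 2.80 mm² overlap (of its 17.98 mm²) is removed, clipping the outline — 1 connected region. The result has 1 disconnected region.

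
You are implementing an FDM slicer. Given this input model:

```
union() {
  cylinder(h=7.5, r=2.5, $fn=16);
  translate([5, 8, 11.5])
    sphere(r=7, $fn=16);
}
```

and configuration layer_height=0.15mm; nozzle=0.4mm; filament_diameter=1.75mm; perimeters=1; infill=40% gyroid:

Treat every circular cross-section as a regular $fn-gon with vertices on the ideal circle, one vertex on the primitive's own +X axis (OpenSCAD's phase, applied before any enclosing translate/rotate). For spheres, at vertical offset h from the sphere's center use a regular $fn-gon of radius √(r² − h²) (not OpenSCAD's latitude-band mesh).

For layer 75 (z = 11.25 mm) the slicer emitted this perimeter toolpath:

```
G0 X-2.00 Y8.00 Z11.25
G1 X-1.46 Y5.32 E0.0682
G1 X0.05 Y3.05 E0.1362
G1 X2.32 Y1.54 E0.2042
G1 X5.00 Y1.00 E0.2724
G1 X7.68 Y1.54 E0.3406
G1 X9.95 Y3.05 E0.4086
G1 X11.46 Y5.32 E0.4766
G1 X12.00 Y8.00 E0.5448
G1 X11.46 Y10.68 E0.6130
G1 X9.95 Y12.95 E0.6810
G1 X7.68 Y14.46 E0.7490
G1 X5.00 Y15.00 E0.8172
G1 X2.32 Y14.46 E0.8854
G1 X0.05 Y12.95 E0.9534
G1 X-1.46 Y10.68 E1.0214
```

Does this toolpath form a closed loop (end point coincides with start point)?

Start point (G0): (-2.00, 8.00). End point (last G1): the path does not return to the start — open.

no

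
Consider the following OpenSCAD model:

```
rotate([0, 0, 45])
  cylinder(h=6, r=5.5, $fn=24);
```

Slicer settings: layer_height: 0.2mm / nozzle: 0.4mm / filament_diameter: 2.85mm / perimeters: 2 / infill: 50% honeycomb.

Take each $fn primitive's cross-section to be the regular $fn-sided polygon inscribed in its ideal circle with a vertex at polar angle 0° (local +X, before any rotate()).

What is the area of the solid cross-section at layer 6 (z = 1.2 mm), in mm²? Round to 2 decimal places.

93.95 mm²

At z = 1.2 mm: the cylinder: section is a regular 24-gon, circumradius r=5.5 (area = (24/2)·5.500²·sin(360°/24) = 93.95 mm²); (rotated 45° about Z; rotation is an isometry so areas/perimeters/island counts are preserved). Overall, the cross-section is a single solid region. Net area = 93.95 mm².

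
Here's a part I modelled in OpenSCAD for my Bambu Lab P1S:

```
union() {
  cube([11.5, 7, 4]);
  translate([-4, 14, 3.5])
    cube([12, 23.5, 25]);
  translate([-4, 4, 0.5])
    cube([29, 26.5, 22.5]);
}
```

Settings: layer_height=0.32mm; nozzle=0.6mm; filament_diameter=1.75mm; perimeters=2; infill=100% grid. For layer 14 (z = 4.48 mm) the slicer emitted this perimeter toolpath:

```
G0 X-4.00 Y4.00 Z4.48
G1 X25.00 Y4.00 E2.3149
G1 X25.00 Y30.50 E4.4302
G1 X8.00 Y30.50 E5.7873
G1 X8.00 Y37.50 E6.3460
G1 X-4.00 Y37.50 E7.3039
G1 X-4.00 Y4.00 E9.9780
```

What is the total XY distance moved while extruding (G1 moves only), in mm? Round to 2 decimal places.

125.00 mm

Sum the Euclidean lengths of each G1 segment: total = 125.00 mm.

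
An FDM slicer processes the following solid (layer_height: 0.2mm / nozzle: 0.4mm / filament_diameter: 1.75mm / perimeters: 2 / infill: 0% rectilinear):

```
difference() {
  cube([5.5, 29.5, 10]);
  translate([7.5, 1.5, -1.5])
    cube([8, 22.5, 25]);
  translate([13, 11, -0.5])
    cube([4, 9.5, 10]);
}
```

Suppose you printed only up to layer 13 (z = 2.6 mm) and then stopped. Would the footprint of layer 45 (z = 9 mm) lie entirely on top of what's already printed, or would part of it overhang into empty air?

entirely on top

Compare the two slices. At z = 2.6: the cube (footprint 5.5×29.5) is included at this height (area 162.25 mm²); the cube at (7.5, 1.5) (footprint 8×22.5) is included at this height (area 180.00 mm²); the cube at (13, 11) is present — its section is the full 4×9.5 rectangle (area 38.00 mm²); Taking the first minus the rest: starting from the 5.5×29.5 cube (162.25 mm²), the 8×22.5 cube at (7.5, 1.5) misses the remaining region (no effect); the 4×9.5 cube at (13, 11) misses the remaining region (no effect) — area = 162.25 mm². At z = 9: the 5.5×29.5 cube contributes its full rectangle (area 162.25 mm²); the cube at (7.5, 1.5) is present — its section is the full 8×22.5 rectangle (area 180.00 mm²); the cube at (13, 11) (footprint 4×9.5) is included at this height (area 38.00 mm²); Subtracting the remaining from the first: starting from the 5.5×29.5 cube (162.25 mm²), the 8×22.5 cube at (7.5, 1.5) misses the remaining region (no effect); the 4×9.5 cube at (13, 11) misses the remaining region (no effect) — area = 162.25 mm². Checking containment: the cross-section at z = 9 is a subset of the cross-section at z = 2.6.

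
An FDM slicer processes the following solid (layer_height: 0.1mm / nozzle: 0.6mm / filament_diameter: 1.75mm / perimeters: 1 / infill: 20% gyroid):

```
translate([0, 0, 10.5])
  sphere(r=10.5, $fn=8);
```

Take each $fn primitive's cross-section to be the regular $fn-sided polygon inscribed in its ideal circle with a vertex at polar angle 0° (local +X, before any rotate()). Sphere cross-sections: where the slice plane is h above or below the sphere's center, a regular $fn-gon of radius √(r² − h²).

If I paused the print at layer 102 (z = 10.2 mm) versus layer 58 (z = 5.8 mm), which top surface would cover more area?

layer 102 (z = 10.2 mm)

Layer 102 (z = 10.2): the r=10.5 sphere slices to a regular 8-gon of circumradius 10.496 (√(r²−h²) with h=0.3 from center) (area = (8/2)·10.496²·sin(360°/8) = 311.58 mm²). So its area = 311.58 mm². Layer 58 (z = 5.8): the r=10.5 sphere contributes a regular 8-gon of circumradius √(10.5²−4.7²) = 9.389 (area = (8/2)·9.389²·sin(360°/8) = 249.35 mm²). So its area = 249.35 mm². Layer 102 is larger (311.58 vs 249.35 mm²).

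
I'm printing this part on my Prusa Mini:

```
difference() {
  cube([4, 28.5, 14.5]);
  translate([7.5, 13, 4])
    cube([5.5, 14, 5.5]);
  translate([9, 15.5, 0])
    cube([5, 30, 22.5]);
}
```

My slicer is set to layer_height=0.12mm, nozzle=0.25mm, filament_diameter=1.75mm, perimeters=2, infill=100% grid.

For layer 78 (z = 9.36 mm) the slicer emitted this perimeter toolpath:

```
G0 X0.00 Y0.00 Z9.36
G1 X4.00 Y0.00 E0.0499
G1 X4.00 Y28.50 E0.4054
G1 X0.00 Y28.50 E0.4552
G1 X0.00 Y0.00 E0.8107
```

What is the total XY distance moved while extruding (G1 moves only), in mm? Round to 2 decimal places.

65.00 mm

Sum the Euclidean lengths of each G1 segment: total = 65.00 mm.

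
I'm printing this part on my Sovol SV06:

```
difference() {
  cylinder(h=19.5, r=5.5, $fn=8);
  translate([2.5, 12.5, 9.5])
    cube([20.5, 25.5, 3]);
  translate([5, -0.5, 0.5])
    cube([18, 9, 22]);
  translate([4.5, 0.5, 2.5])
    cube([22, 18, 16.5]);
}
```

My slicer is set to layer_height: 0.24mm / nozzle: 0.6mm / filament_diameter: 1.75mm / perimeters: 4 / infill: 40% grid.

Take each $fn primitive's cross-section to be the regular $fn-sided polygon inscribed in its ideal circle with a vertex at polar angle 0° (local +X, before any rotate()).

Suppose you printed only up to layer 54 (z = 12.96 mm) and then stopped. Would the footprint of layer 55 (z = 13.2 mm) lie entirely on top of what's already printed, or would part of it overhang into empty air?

entirely on top

Compare the two slices. At z = 12.96: the r=5.5 cylinder contributes a regular 8-gon of circumradius 5.5 (area = (8/2)·5.500²·sin(360°/8) = 85.56 mm²); the cube at (2.5, 12.5) is not intersected at this z (z outside [9.5, 12.5]); the cube at (5, -0.5) is present — its section is the full 18×9 rectangle (area 162.00 mm²); the 22×18 cube at (4.5, 0.5) contributes its full rectangle (area 396.00 mm²); Taking the first minus the rest: starting from the r=5.5 cylinder (85.56 mm²), the 18×9 cube at (5, -0.5) partially overlaps it — only the 0.50 mm² overlap (of its 162.00 mm²) is removed, clipping the outline; the 22×18 cube at (4.5, 0.5) partially overlaps it — only the 0.66 mm² overlap (of its 396.00 mm²) is removed, clipping the outline — area = 84.40 mm². At z = 13.2: the r=5.5 cylinder contributes a regular 8-gon of circumradius 5.5 (area = (8/2)·5.500²·sin(360°/8) = 85.56 mm²); the cube at (2.5, 12.5) does not reach this height (z outside [9.5, 12.5]); the cube at (5, -0.5) is present — its section is the full 18×9 rectangle (area 162.00 mm²); the cube at (4.5, 0.5) is present — its section is the full 22×18 rectangle (area 396.00 mm²); Subtracting the remaining from the first: starting from the r=5.5 cylinder (85.56 mm²), the 18×9 cube at (5, -0.5) partially overlaps it — only the 0.50 mm² overlap (of its 162.00 mm²) is removed, clipping the outline; the 22×18 cube at (4.5, 0.5) partially overlaps it — only the 0.66 mm² overlap (of its 396.00 mm²) is removed, clipping the outline — area = 84.40 mm². Checking containment: the cross-section at z = 13.2 is a subset of the cross-section at z = 12.96.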